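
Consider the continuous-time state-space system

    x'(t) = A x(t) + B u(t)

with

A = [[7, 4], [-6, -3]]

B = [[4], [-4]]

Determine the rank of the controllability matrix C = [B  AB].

1

AB = [[12], [-12]]
Controllability matrix C = [B  AB] = [[4, 12], [-4, -12]]
Every column of C is a scalar multiple of column 1 = [4, -4] (multipliers 1, 3), so the columns span a one-dimensional space.
C ≠ 0, hence rank(C) = 1.
rank(C) = 1 < n = 2, so the pair (A, B) is not completely controllable.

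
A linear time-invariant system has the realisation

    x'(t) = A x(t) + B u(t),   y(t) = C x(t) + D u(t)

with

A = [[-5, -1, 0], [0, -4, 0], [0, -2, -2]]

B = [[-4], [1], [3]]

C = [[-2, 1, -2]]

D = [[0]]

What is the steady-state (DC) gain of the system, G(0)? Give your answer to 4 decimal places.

G(0) = C(-A)^{-1}B + D = -C A^{-1} B + D.
det A = -40, so A^{-1} = (1/-40)·adj(A) = [[-1/5, 1/20, 0], [0, -1/4, 0], [0, 1/4, -1/2]]
A^{-1} B = [17/20, -1/4, -5/4]^T
C A^{-1} B = 11/20
G(0) = D - C A^{-1} B = 0 - (11/20) = -11/20 ≈ -0.5500

-0.5500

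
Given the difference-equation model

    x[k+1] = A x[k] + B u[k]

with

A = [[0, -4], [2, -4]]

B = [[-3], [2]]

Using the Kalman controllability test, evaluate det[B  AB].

AB = [[-8], [-14]]
Controllability matrix C = [B  AB] = [[-3, -8], [2, -14]]
det(C) = (-3)·(-14) - (-8)·2 = 42 - (-16) = 58
Since det(C) ≠ 0, rank(C) = 2 and the system is completely controllable.

58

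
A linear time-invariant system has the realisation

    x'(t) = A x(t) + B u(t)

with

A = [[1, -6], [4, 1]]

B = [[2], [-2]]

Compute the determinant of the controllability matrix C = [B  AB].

40

AB = [[14], [6]]
Controllability matrix C = [B  AB] = [[2, 14], [-2, 6]]
det(C) = 2·6 - 14·(-2) = 12 - (-28) = 40
Since det(C) ≠ 0, rank(C) = 2 and the system is completely controllable.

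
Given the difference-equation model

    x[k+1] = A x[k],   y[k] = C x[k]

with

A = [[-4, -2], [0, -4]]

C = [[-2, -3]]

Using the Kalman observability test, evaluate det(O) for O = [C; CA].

-8

CA = [[8, 16]]
Observability matrix O = [C; CA] = [[-2, -3], [8, 16]]
det(O) = (-2)·16 - (-3)·8 = -32 - (-24) = -8
Since det(O) ≠ 0, rank(O) = 2 and the system is completely observable.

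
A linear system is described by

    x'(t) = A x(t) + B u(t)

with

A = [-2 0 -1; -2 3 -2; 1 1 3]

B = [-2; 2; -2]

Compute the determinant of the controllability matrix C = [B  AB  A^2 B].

-1184

AB = [[6], [14], [-6]]
A^2B = [[-6], [42], [2]]
Controllability matrix C = [B  AB  A^2B] = [[-2, 6, -6], [2, 14, 42], [-2, -6, 2]]
Expanding along the first row, det(C) = (-2)·(14·2 - 42·(-6)) - 6·(2·2 - 42·(-2)) + (-6)·(2·(-6) - 14·(-2)) = (-2)·280 - 6·88 + (-6)·16 = -1184
Since det(C) ≠ 0, rank(C) = 3 and the system is completely controllable.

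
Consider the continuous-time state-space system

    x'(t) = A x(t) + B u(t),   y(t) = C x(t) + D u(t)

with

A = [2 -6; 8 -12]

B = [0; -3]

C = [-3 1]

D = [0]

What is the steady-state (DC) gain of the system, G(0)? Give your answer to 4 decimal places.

-2.0000

G(0) = C(-A)^{-1}B + D = -C A^{-1} B + D.
det A = 24, so A^{-1} = (1/24)·adj(A) = [[-1/2, 1/4], [-1/3, 1/12]]
A^{-1} B = [-3/4, -1/4]^T
C A^{-1} B = 2
G(0) = D - C A^{-1} B = 0 - (2) = -2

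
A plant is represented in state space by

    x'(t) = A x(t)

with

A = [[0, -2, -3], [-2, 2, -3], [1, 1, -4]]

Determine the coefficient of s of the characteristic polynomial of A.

-6

Expand det(sI - A) for the 3×3 matrix.
p(s) = s^3 + 2s^2 - 6s - 34.
(Check: constant term = det(-A) = (-1)^3 det A = -34; coefficient of s^2 = -tr A = 2.)
The coefficient of s is -6.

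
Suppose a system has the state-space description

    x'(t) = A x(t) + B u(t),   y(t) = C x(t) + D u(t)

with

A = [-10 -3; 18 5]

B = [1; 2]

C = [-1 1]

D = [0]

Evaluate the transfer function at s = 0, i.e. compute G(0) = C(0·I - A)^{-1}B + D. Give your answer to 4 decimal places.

12.2500

G(0) = C(-A)^{-1}B + D = -C A^{-1} B + D.
det A = 4, so A^{-1} = (1/4)·adj(A) = [[5/4, 3/4], [-9/2, -5/2]]
A^{-1} B = [11/4, -19/2]^T
C A^{-1} B = -49/4
G(0) = D - C A^{-1} B = 0 - (-49/4) = 49/4 ≈ 12.2500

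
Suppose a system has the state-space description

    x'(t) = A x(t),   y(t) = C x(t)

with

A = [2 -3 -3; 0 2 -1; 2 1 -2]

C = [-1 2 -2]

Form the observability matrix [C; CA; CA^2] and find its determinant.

CA = [[-6, 5, 5]]
CA^2 = [[-2, 33, 3]]
Observability matrix O = [C; CA; CA^2] = [[-1, 2, -2], [-6, 5, 5], [-2, 33, 3]]
Expanding along the first row, det(O) = (-1)·(5·3 - 5·33) - 2·((-6)·3 - 5·(-2)) + (-2)·((-6)·33 - 5·(-2)) = (-1)·(-150) - 2·(-8) + (-2)·(-188) = 542
Since det(O) ≠ 0, rank(O) = 3 and the system is completely observable.

542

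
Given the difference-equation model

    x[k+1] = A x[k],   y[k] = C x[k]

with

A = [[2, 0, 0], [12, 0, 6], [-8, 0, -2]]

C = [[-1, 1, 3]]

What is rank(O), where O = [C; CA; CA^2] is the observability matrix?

2

CA = [[-14, 0, 0]]
CA^2 = [[-28, 0, 0]]
Observability matrix O = [C; CA; CA^2] = [[-1, 1, 3], [-14, 0, 0], [-28, 0, 0]]
The columns c1, c2, c3 of O are linearly dependent: -3·c2 + c3 = 0 (check each entry), so rank(O) ≤ 2.
The 2×2 minor from rows 1, 2, columns 1, 2 is (-1)·0 - 1·(-14) = 0 - (-14) = 14 ≠ 0, so rank(O) = 2.
rank(O) = 2 < n = 3, so the pair (A, C) is not completely observable.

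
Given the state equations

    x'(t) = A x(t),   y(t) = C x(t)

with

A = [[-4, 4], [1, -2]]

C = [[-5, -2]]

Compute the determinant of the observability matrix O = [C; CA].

116

CA = [[18, -16]]
Observability matrix O = [C; CA] = [[-5, -2], [18, -16]]
det(O) = (-5)·(-16) - (-2)·18 = 80 - (-36) = 116
Since det(O) ≠ 0, rank(O) = 2 and the system is completely observable.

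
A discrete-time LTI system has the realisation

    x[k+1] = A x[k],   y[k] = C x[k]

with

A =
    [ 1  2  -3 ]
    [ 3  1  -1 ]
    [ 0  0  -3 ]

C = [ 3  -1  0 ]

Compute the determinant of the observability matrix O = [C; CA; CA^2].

525

CA = [[0, 5, -8]]
CA^2 = [[15, 5, 19]]
Observability matrix O = [C; CA; CA^2] = [[3, -1, 0], [0, 5, -8], [15, 5, 19]]
Expanding along the first row, det(O) = 3·(5·19 - (-8)·5) - (-1)·(0·19 - (-8)·15) + 0·(0·5 - 5·15) = 3·135 - (-1)·120 + 0·(-75) = 525
Since det(O) ≠ 0, rank(O) = 3 and the system is completely observable.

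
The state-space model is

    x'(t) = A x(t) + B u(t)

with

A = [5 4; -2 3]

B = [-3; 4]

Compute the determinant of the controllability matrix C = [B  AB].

-58

AB = [[1], [18]]
Controllability matrix C = [B  AB] = [[-3, 1], [4, 18]]
det(C) = (-3)·18 - 1·4 = -54 - 4 = -58
Since det(C) ≠ 0, rank(C) = 2 and the system is completely controllable.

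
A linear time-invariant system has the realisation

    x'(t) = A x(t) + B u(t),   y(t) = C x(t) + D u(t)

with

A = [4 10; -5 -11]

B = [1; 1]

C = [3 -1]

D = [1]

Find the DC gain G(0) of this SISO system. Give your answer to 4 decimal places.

13.0000

G(0) = C(-A)^{-1}B + D = -C A^{-1} B + D.
det A = 6, so A^{-1} = (1/6)·adj(A) = [[-11/6, -5/3], [5/6, 2/3]]
A^{-1} B = [-7/2, 3/2]^T
C A^{-1} B = -12
G(0) = D - C A^{-1} B = 1 - (-12) = 13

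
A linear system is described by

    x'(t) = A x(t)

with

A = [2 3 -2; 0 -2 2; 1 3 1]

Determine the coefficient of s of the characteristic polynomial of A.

-8

Expand det(sI - A) for the 3×3 matrix.
p(s) = s^3 - s^2 - 8s + 14.
(Check: constant term = det(-A) = (-1)^3 det A = 14; coefficient of s^2 = -tr A = -1.)
The coefficient of s is -8.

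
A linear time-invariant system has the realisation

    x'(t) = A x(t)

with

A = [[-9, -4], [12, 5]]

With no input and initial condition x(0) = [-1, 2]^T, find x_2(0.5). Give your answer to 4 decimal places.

det(sI - A) = s^2 - (tr A)s + det A, with tr A = (-9) + 5 = -4 and det A = (-9)·5 - (-4)·12 = -45 - (-48) = 3.
So p(s) = det(sI - A) = s^2 + 4s + 3.
Factor s^2 + 4s + 3: two numbers with sum -4 and product 3 are -1 and -3, so s^2 + 4s + 3 = (s + 1)(s + 3).
Hence p(s) = (s + 1) (s + 3), with roots -3, -1.
The eigenvalues -3, -1 are distinct and real, so A is diagonalisable and x(t) = e^{At} x(0) = V diag(e^{λ_i t}) V^{-1} x(0), where the columns of V are the eigenvectors.
λ = -3: A - (-3)I = [[-6, -4], [12, 8]]. Row 1 gives (-6)·v1 + (-4)·v2 = 0, so take v_1 = [2, -3]^T.
λ = -1: A - (-1)I = [[-8, -4], [12, 6]]. Row 1 gives (-8)·v1 + (-4)·v2 = 0, so take v_2 = [1, -2]^T.
V = [v_1 v_2] = [[2, 1], [-3, -2]] has det V = -1, so V^{-1} = adj(V)/det V = [[2, 1], [-3, -2]].
Modal coordinates z(0) = V^{-1} x(0): 2·(-1) + 1·2 = 0; (-3)·(-1) + (-2)·2 = -1; so z(0) = [0, -1]^T.
x_2(t) = Σ_i (v_i)_2 · z_i(0) · e^{λ_i t} (row 2 of V times the modal terms).
x_2(0.5) = (-3)·0·e^{-3·0.5} + (-2)·(-1)·e^{-1·0.5} = 0·0.223130 + 2·0.606531 = 1.2131.

1.2131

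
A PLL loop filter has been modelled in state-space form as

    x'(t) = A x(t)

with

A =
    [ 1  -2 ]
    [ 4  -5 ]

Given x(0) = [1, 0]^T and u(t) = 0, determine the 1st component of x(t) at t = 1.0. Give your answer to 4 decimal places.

det(sI - A) = s^2 - (tr A)s + det A, with tr A = 1 + (-5) = -4 and det A = 1·(-5) - (-2)·4 = -5 - (-8) = 3.
So p(s) = det(sI - A) = s^2 + 4s + 3.
Factor s^2 + 4s + 3: two numbers with sum -4 and product 3 are -1 and -3, so s^2 + 4s + 3 = (s + 1)(s + 3).
Hence p(s) = (s + 1) (s + 3), with roots -3, -1.
The eigenvalues -3, -1 are distinct and real, so A is diagonalisable and x(t) = e^{At} x(0) = V diag(e^{λ_i t}) V^{-1} x(0), where the columns of V are the eigenvectors.
λ = -3: A - (-3)I = [[4, -2], [4, -2]]. Row 1 gives 4·v1 + (-2)·v2 = 0, so take v_1 = [1, 2]^T.
λ = -1: A - (-1)I = [[2, -2], [4, -4]]. Row 1 gives 2·v1 + (-2)·v2 = 0, so take v_2 = [1, 1]^T.
V = [v_1 v_2] = [[1, 1], [2, 1]] has det V = -1, so V^{-1} = adj(V)/det V = [[-1, 1], [2, -1]].
Modal coordinates z(0) = V^{-1} x(0): (-1)·1 + 1·0 = -1; 2·1 + (-1)·0 = 2; so z(0) = [-1, 2]^T.
x_1(t) = Σ_i (v_i)_1 · z_i(0) · e^{λ_i t} (row 1 of V times the modal terms).
x_1(1.0) = 1·(-1)·e^{-3·1.0} + 1·2·e^{-1·1.0} = (-1)·0.049787 + 2·0.367879 = 0.6860.

0.6860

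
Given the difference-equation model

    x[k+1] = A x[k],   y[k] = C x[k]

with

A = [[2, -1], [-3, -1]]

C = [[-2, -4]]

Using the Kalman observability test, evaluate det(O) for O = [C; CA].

20

CA = [[8, 6]]
Observability matrix O = [C; CA] = [[-2, -4], [8, 6]]
det(O) = (-2)·6 - (-4)·8 = -12 - (-32) = 20
Since det(O) ≠ 0, rank(O) = 2 and the system is completely observable.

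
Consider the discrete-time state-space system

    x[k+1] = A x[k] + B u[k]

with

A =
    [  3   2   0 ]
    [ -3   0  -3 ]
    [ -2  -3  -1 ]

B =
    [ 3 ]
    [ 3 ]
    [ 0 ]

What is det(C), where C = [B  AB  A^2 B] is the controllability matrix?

AB = [[15], [-9], [-15]]
A^2B = [[27], [0], [12]]
Controllability matrix C = [B  AB  A^2B] = [[3, 15, 27], [3, -9, 0], [0, -15, 12]]
Expanding along the first row, det(C) = 3·((-9)·12 - 0·(-15)) - 15·(3·12 - 0·0) + 27·(3·(-15) - (-9)·0) = 3·(-108) - 15·36 + 27·(-45) = -2079
Since det(C) ≠ 0, rank(C) = 3 and the system is completely controllable.

-2079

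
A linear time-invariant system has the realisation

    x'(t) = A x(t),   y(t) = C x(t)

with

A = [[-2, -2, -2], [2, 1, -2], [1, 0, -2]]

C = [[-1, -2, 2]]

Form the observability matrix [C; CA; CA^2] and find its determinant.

-8

CA = [[0, 0, 2]]
CA^2 = [[2, 0, -4]]
Observability matrix O = [C; CA; CA^2] = [[-1, -2, 2], [0, 0, 2], [2, 0, -4]]
Expanding along the first row, det(O) = (-1)·(0·(-4) - 2·0) - (-2)·(0·(-4) - 2·2) + 2·(0·0 - 0·2) = (-1)·0 - (-2)·(-4) + 2·0 = -8
Since det(O) ≠ 0, rank(O) = 3 and the system is completely observable.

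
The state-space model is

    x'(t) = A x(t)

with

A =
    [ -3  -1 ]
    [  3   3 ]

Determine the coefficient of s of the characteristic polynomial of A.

For a 2×2 matrix, det(sI - A) = s^2 - (tr A)s + det A.
tr A = 0, det A = -6.
So p(s) = s^2 - 6.
The coefficient of s is 0.

0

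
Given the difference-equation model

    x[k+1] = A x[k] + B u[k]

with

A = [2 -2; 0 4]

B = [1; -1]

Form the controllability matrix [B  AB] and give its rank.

1

AB = [[4], [-4]]
Controllability matrix C = [B  AB] = [[1, 4], [-1, -4]]
Every column of C is a scalar multiple of column 1 = [1, -1] (multipliers 1, 4), so the columns span a one-dimensional space.
C ≠ 0, hence rank(C) = 1.
rank(C) = 1 < n = 2, so the pair (A, B) is not completely controllable.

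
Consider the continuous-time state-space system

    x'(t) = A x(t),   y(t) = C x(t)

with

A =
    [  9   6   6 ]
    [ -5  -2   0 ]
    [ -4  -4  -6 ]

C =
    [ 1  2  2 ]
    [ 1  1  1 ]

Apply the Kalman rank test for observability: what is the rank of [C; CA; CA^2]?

2

CA = [[-9, -6, -6], [0, 0, 0]]
CA^2 = [[-27, -18, -18], [0, 0, 0]]
Observability matrix O = [C; CA; CA^2] = [[1, 2, 2], [1, 1, 1], [-9, -6, -6], [0, 0, 0], [-27, -18, -18], [0, 0, 0]]
The columns c1, c2, c3 of O are linearly dependent: -c2 + c3 = 0 (check each entry), so rank(O) ≤ 2.
The 2×2 minor from rows 1, 2, columns 1, 2 is 1·1 - 2·1 = 1 - 2 = -1 ≠ 0, so rank(O) = 2.
rank(O) = 2 < n = 3, so the pair (A, C) is not completely observable.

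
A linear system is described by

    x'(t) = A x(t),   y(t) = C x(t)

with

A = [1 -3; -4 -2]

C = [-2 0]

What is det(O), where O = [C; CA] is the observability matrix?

CA = [[-2, 6]]
Observability matrix O = [C; CA] = [[-2, 0], [-2, 6]]
det(O) = (-2)·6 - 0·(-2) = -12 - 0 = -12
Since det(O) ≠ 0, rank(O) = 2 and the system is completely observable.

-12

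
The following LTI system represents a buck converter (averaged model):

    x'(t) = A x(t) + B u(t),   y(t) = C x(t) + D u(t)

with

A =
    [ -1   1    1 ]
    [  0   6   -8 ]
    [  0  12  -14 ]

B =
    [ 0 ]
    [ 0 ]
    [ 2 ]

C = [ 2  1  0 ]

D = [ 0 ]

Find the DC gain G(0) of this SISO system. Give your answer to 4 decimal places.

-6.0000

G(0) = C(-A)^{-1}B + D = -C A^{-1} B + D.
det A = -12, so A^{-1} = (1/-12)·adj(A) = [[-1, -13/6, 7/6], [0, -7/6, 2/3], [0, -1, 1/2]]
A^{-1} B = [7/3, 4/3, 1]^T
C A^{-1} B = 6
G(0) = D - C A^{-1} B = 0 - (6) = -6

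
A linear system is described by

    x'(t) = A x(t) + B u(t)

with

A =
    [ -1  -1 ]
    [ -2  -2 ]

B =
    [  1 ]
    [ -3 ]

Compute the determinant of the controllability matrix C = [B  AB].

10

AB = [[2], [4]]
Controllability matrix C = [B  AB] = [[1, 2], [-3, 4]]
det(C) = 1·4 - 2·(-3) = 4 - (-6) = 10
Since det(C) ≠ 0, rank(C) = 2 and the system is completely controllable.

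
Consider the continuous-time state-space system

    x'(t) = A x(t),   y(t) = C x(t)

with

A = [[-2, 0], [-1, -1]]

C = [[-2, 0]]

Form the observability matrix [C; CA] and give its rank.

1

CA = [[4, 0]]
Observability matrix O = [C; CA] = [[-2, 0], [4, 0]]
Every row of O is a scalar multiple of row 1 = [-2, 0] (multipliers 1, -2), so the rows span a one-dimensional space.
O ≠ 0, hence rank(O) = 1.
rank(O) = 1 < n = 2, so the pair (A, C) is not completely observable.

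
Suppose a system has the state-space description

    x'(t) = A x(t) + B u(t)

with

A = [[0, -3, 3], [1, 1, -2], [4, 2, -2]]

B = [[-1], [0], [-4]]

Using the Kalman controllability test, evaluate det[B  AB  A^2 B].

AB = [[-12], [7], [4]]
A^2B = [[-9], [-13], [-42]]
Controllability matrix C = [B  AB  A^2B] = [[-1, -12, -9], [0, 7, -13], [-4, 4, -42]]
Expanding along the first row, det(C) = (-1)·(7·(-42) - (-13)·4) - (-12)·(0·(-42) - (-13)·(-4)) + (-9)·(0·4 - 7·(-4)) = (-1)·(-242) - (-12)·(-52) + (-9)·28 = -634
Since det(C) ≠ 0, rank(C) = 3 and the system is completely controllable.

-634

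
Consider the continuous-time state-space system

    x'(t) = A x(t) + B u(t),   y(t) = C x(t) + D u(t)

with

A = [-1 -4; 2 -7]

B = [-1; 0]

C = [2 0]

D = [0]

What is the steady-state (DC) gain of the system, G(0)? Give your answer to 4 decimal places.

G(0) = C(-A)^{-1}B + D = -C A^{-1} B + D.
det A = 15, so A^{-1} = (1/15)·adj(A) = [[-7/15, 4/15], [-2/15, -1/15]]
A^{-1} B = [7/15, 2/15]^T
C A^{-1} B = 14/15
G(0) = D - C A^{-1} B = 0 - (14/15) = -14/15 ≈ -0.9333

-0.9333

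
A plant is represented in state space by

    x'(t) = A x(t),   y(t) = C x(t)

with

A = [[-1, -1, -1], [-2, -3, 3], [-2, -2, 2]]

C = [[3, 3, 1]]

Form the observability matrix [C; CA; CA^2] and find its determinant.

-286

CA = [[-11, -14, 8]]
CA^2 = [[23, 37, -15]]
Observability matrix O = [C; CA; CA^2] = [[3, 3, 1], [-11, -14, 8], [23, 37, -15]]
Expanding along the first row, det(O) = 3·((-14)·(-15) - 8·37) - 3·((-11)·(-15) - 8·23) + 1·((-11)·37 - (-14)·23) = 3·(-86) - 3·(-19) + 1·(-85) = -286
Since det(O) ≠ 0, rank(O) = 3 and the system is completely observable.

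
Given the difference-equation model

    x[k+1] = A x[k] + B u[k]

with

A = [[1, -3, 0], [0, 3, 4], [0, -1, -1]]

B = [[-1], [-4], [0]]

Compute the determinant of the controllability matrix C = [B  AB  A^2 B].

-384

AB = [[11], [-12], [4]]
A^2B = [[47], [-20], [8]]
Controllability matrix C = [B  AB  A^2B] = [[-1, 11, 47], [-4, -12, -20], [0, 4, 8]]
Expanding along the first row, det(C) = (-1)·((-12)·8 - (-20)·4) - 11·((-4)·8 - (-20)·0) + 47·((-4)·4 - (-12)·0) = (-1)·(-16) - 11·(-32) + 47·(-16) = -384
Since det(C) ≠ 0, rank(C) = 3 and the system is completely controllable.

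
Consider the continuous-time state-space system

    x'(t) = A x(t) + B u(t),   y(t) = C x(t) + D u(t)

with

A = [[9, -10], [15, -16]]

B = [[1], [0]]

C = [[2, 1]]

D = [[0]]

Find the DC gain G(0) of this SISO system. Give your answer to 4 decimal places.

G(0) = C(-A)^{-1}B + D = -C A^{-1} B + D.
det A = 6, so A^{-1} = (1/6)·adj(A) = [[-8/3, 5/3], [-5/2, 3/2]]
A^{-1} B = [-8/3, -5/2]^T
C A^{-1} B = -47/6
G(0) = D - C A^{-1} B = 0 - (-47/6) = 47/6 ≈ 7.8333

7.8333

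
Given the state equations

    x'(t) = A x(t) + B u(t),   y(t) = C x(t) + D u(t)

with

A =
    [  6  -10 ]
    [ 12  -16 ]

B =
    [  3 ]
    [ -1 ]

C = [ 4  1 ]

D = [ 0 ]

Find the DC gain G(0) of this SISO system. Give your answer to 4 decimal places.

11.4167

G(0) = C(-A)^{-1}B + D = -C A^{-1} B + D.
det A = 24, so A^{-1} = (1/24)·adj(A) = [[-2/3, 5/12], [-1/2, 1/4]]
A^{-1} B = [-29/12, -7/4]^T
C A^{-1} B = -137/12
G(0) = D - C A^{-1} B = 0 - (-137/12) = 137/12 ≈ 11.4167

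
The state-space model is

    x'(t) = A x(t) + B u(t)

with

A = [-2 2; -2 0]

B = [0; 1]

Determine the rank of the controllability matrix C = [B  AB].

2

AB = [[2], [0]]
Controllability matrix C = [B  AB] = [[0, 2], [1, 0]]
det(C) = 0·0 - 2·1 = 0 - 2 = -2 ≠ 0, so rank(C) = 2.
rank(C) = 2 = n, so the pair (A, B) is completely controllable.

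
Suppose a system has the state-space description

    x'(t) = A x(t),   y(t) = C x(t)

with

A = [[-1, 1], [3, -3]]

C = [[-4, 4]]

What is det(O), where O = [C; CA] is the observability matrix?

0

CA = [[16, -16]]
Observability matrix O = [C; CA] = [[-4, 4], [16, -16]]
det(O) = (-4)·(-16) - 4·16 = 64 - 64 = 0
Since det(O) = 0, rank(O) < 2 and the system is not completely observable.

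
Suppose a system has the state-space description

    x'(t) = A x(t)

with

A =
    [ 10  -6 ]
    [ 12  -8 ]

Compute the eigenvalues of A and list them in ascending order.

-2, 4

det(sI - A) = s^2 - (tr A)s + det A, with tr A = 10 + (-8) = 2 and det A = 10·(-8) - (-6)·12 = -80 - (-72) = -8.
So p(s) = det(sI - A) = s^2 - 2s - 8.
Factor s^2 - 2s - 8: two numbers with sum 2 and product -8 are 4 and -2, so s^2 - 2s - 8 = (s - 4)(s + 2).
Hence p(s) = (s - 4) (s + 2), with roots -2, 4.
At least one eigenvalue has non-negative real part, so the system is not asymptotically stable.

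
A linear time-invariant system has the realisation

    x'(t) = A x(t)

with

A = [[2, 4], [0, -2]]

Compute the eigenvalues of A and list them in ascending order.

-2, 2

det(sI - A) = s^2 - (tr A)s + det A, with tr A = 2 + (-2) = 0 and det A = 2·(-2) - 4·0 = -4 - 0 = -4.
So p(s) = det(sI - A) = s^2 - 4.
Factor s^2 - 4: two numbers with sum 0 and product -4 are 2 and -2, so s^2 - 4 = (s - 2)(s + 2).
Hence p(s) = (s - 2) (s + 2), with roots -2, 2.
At least one eigenvalue has non-negative real part, so the system is not asymptotically stable.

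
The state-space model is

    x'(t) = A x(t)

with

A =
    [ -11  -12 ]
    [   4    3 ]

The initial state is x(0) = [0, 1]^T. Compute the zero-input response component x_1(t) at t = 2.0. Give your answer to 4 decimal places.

det(sI - A) = s^2 - (tr A)s + det A, with tr A = (-11) + 3 = -8 and det A = (-11)·3 - (-12)·4 = -33 - (-48) = 15.
So p(s) = det(sI - A) = s^2 + 8s + 15.
Factor s^2 + 8s + 15: two numbers with sum -8 and product 15 are -3 and -5, so s^2 + 8s + 15 = (s + 3)(s + 5).
Hence p(s) = (s + 3) (s + 5), with roots -5, -3.
The eigenvalues -5, -3 are distinct and real, so A is diagonalisable and x(t) = e^{At} x(0) = V diag(e^{λ_i t}) V^{-1} x(0), where the columns of V are the eigenvectors.
λ = -5: A - (-5)I = [[-6, -12], [4, 8]]. Row 1 gives (-6)·v1 + (-12)·v2 = 0, so take v_1 = [2, -1]^T.
λ = -3: A - (-3)I = [[-8, -12], [4, 6]]. Row 1 gives (-8)·v1 + (-12)·v2 = 0, so take v_2 = [3, -2]^T.
V = [v_1 v_2] = [[2, 3], [-1, -2]] has det V = -1, so V^{-1} = adj(V)/det V = [[2, 3], [-1, -2]].
Modal coordinates z(0) = V^{-1} x(0): 2·0 + 3·1 = 3; (-1)·0 + (-2)·1 = -2; so z(0) = [3, -2]^T.
x_1(t) = Σ_i (v_i)_1 · z_i(0) · e^{λ_i t} (row 1 of V times the modal terms).
x_1(2.0) = 2·3·e^{-5·2.0} + 3·(-2)·e^{-3·2.0} = 6·0.000045 + (-6)·0.002479 = -0.0146.

-0.0146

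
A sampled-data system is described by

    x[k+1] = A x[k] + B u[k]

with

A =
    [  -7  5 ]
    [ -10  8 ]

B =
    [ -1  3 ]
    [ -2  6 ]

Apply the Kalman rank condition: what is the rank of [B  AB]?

1

AB = [[-3, 9], [-6, 18]]
Controllability matrix C = [B  AB] = [[-1, 3, -3, 9], [-2, 6, -6, 18]]
Every column of C is a scalar multiple of column 1 = [-1, -2] (multipliers 1, -3, 3, -9), so the columns span a one-dimensional space.
C ≠ 0, hence rank(C) = 1.
rank(C) = 1 < n = 2, so the pair (A, B) is not completely controllable.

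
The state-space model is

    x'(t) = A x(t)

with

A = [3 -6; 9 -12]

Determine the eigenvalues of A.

det(sI - A) = s^2 - (tr A)s + det A, with tr A = 3 + (-12) = -9 and det A = 3·(-12) - (-6)·9 = -36 - (-54) = 18.
So p(s) = det(sI - A) = s^2 + 9s + 18.
Factor s^2 + 9s + 18: two numbers with sum -9 and product 18 are -3 and -6, so s^2 + 9s + 18 = (s + 3)(s + 6).
Hence p(s) = (s + 3) (s + 6), with roots -6, -3.
All eigenvalues have negative real part, so the system is asymptotically stable.

-6, -3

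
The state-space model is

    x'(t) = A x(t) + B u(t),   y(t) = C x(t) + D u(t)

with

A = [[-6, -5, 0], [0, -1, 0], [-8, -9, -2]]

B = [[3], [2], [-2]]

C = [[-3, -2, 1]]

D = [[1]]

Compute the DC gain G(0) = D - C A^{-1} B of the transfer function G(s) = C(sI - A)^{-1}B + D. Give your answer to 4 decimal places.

-4.8333

G(0) = C(-A)^{-1}B + D = -C A^{-1} B + D.
det A = -12, so A^{-1} = (1/-12)·adj(A) = [[-1/6, 5/6, 0], [0, -1, 0], [2/3, 7/6, -1/2]]
A^{-1} B = [7/6, -2, 16/3]^T
C A^{-1} B = 35/6
G(0) = D - C A^{-1} B = 1 - (35/6) = -29/6 ≈ -4.8333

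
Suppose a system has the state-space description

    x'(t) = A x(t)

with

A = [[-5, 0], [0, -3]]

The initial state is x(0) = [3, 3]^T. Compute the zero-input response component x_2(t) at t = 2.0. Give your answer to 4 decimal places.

0.0074

det(sI - A) = s^2 - (tr A)s + det A, with tr A = (-5) + (-3) = -8 and det A = (-5)·(-3) - 0·0 = 15 - 0 = 15.
So p(s) = det(sI - A) = s^2 + 8s + 15.
Factor s^2 + 8s + 15: two numbers with sum -8 and product 15 are -3 and -5, so s^2 + 8s + 15 = (s + 3)(s + 5).
Hence p(s) = (s + 3) (s + 5), with roots -5, -3.
The eigenvalues -5, -3 are distinct and real, so A is diagonalisable and x(t) = e^{At} x(0) = V diag(e^{λ_i t}) V^{-1} x(0), where the columns of V are the eigenvectors.
λ = -5: A - (-5)I = [[0, 0], [0, 2]]. Row 2 gives 0·v1 + 2·v2 = 0, so take v_1 = [1, 0]^T.
λ = -3: A - (-3)I = [[-2, 0], [0, 0]]. Row 1 gives (-2)·v1 + 0·v2 = 0, so take v_2 = [0, 1]^T.
V = [v_1 v_2] = [[1, 0], [0, 1]] has det V = 1, so V^{-1} = adj(V)/det V = [[1, 0], [0, 1]].
Modal coordinates z(0) = V^{-1} x(0): 1·3 + 0·3 = 3; 0·3 + 1·3 = 3; so z(0) = [3, 3]^T.
x_2(t) = Σ_i (v_i)_2 · z_i(0) · e^{λ_i t} (row 2 of V times the modal terms).
x_2(2.0) = 0·3·e^{-5·2.0} + 1·3·e^{-3·2.0} = 0·0.000045 + 3·0.002479 = 0.0074.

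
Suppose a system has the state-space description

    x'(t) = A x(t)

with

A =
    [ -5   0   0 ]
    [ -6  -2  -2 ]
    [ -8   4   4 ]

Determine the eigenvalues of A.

-5, 0, 2

det(sI - A) = s^3 - (tr A)s^2 + (M11 + M22 + M33)s - det A, where Mii is the 2×2 principal minor of A obtained by deleting row i and column i.
tr A = (-5) + (-2) + 4 = -3; M11 = (-2)·4 - (-2)·4 = -8 - (-8) = 0; M22 = (-5)·4 - 0·(-8) = -20 - 0 = -20; M33 = (-5)·(-2) - 0·(-6) = 10 - 0 = 10; sum of minors = -10.
det A = (-5)·((-2)·4 - (-2)·4) - 0·((-6)·4 - (-2)·(-8)) + 0·((-6)·4 - (-2)·(-8)) = (-5)·0 - 0·(-40) + 0·(-40) = 0.
So p(s) = det(sI - A) = s^3 + 3s^2 - 10s.
The constant term is 0, so p(s) = s(s^2 + 3s - 10).
Factor s^2 + 3s - 10: two numbers with sum -3 and product -10 are 2 and -5, so s^2 + 3s - 10 = (s - 2)(s + 5).
Hence p(s) = s (s - 2) (s + 5), with roots -5, 0, 2.
At least one eigenvalue has non-negative real part, so the system is not asymptotically stable.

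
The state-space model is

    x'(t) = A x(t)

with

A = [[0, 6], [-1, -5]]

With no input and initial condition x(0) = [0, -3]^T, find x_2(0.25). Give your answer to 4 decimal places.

det(sI - A) = s^2 - (tr A)s + det A, with tr A = 0 + (-5) = -5 and det A = 0·(-5) - 6·(-1) = 0 - (-6) = 6.
So p(s) = det(sI - A) = s^2 + 5s + 6.
Factor s^2 + 5s + 6: two numbers with sum -5 and product 6 are -2 and -3, so s^2 + 5s + 6 = (s + 2)(s + 3).
Hence p(s) = (s + 2) (s + 3), with roots -3, -2.
The eigenvalues -3, -2 are distinct and real, so A is diagonalisable and x(t) = e^{At} x(0) = V diag(e^{λ_i t}) V^{-1} x(0), where the columns of V are the eigenvectors.
λ = -3: A - (-3)I = [[3, 6], [-1, -2]]. Row 1 gives 3·v1 + 6·v2 = 0, so take v_1 = [-2, 1]^T.
λ = -2: A - (-2)I = [[2, 6], [-1, -3]]. Row 1 gives 2·v1 + 6·v2 = 0, so take v_2 = [-3, 1]^T.
V = [v_1 v_2] = [[-2, -3], [1, 1]] has det V = 1, so V^{-1} = adj(V)/det V = [[1, 3], [-1, -2]].
Modal coordinates z(0) = V^{-1} x(0): 1·0 + 3·(-3) = -9; (-1)·0 + (-2)·(-3) = 6; so z(0) = [-9, 6]^T.
x_2(t) = Σ_i (v_i)_2 · z_i(0) · e^{λ_i t} (row 2 of V times the modal terms).
x_2(0.25) = 1·(-9)·e^{-3·0.25} + 1·6·e^{-2·0.25} = (-9)·0.472367 + 6·0.606531 = -0.6121.

-0.6121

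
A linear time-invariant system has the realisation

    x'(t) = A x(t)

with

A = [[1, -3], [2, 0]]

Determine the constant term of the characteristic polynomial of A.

For a 2×2 matrix, det(sI - A) = s^2 - (tr A)s + det A.
tr A = 1, det A = 6.
So p(s) = s^2 - s + 6.
The constant term is 6.

6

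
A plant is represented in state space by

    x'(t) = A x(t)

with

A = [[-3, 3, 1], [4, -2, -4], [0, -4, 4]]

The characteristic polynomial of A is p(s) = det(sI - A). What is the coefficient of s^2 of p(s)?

Expand det(sI - A) for the 3×3 matrix.
p(s) = s^3 + s^2 - 42s - 8.
(Check: constant term = det(-A) = (-1)^3 det A = -8; coefficient of s^2 = -tr A = 1.)
The coefficient of s^2 is 1.

1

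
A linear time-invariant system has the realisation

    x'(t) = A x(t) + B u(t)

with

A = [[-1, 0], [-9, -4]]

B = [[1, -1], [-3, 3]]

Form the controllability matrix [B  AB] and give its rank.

1

AB = [[-1, 1], [3, -3]]
Controllability matrix C = [B  AB] = [[1, -1, -1, 1], [-3, 3, 3, -3]]
Every column of C is a scalar multiple of column 1 = [1, -3] (multipliers 1, -1, -1, 1), so the columns span a one-dimensional space.
C ≠ 0, hence rank(C) = 1.
rank(C) = 1 < n = 2, so the pair (A, B) is not completely controllable.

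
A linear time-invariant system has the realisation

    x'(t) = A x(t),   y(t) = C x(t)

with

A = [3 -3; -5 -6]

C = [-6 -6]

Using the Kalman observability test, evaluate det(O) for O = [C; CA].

CA = [[12, 54]]
Observability matrix O = [C; CA] = [[-6, -6], [12, 54]]
det(O) = (-6)·54 - (-6)·12 = -324 - (-72) = -252
Since det(O) ≠ 0, rank(O) = 2 and the system is completely observable.

-252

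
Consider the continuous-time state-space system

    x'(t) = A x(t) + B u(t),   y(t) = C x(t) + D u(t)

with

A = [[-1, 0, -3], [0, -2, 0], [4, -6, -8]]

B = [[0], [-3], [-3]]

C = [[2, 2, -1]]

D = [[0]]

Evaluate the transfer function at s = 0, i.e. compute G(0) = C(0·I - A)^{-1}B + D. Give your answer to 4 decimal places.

G(0) = C(-A)^{-1}B + D = -C A^{-1} B + D.
det A = -40, so A^{-1} = (1/-40)·adj(A) = [[-2/5, -9/20, 3/20], [0, -1/2, 0], [-1/5, 3/20, -1/20]]
A^{-1} B = [9/10, 3/2, -3/10]^T
C A^{-1} B = 51/10
G(0) = D - C A^{-1} B = 0 - (51/10) = -51/10 ≈ -5.1000

-5.1000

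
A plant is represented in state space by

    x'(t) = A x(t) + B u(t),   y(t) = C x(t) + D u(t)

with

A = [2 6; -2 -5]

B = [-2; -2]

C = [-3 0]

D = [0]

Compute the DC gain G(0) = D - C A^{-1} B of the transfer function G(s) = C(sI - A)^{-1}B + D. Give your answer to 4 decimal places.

33.0000

G(0) = C(-A)^{-1}B + D = -C A^{-1} B + D.
det A = 2, so A^{-1} = (1/2)·adj(A) = [[-5/2, -3], [1, 1]]
A^{-1} B = [11, -4]^T
C A^{-1} B = -33
G(0) = D - C A^{-1} B = 0 - (-33) = 33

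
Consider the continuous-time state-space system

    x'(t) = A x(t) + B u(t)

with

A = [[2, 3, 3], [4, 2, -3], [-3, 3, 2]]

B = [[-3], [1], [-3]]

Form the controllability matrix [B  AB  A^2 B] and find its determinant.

-3024

AB = [[-12], [-1], [6]]
A^2B = [[-9], [-68], [45]]
Controllability matrix C = [B  AB  A^2B] = [[-3, -12, -9], [1, -1, -68], [-3, 6, 45]]
Expanding along the first row, det(C) = (-3)·((-1)·45 - (-68)·6) - (-12)·(1·45 - (-68)·(-3)) + (-9)·(1·6 - (-1)·(-3)) = (-3)·363 - (-12)·(-159) + (-9)·3 = -3024
Since det(C) ≠ 0, rank(C) = 3 and the system is completely controllable.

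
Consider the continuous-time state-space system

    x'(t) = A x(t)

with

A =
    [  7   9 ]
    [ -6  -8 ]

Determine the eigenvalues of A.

det(sI - A) = s^2 - (tr A)s + det A, with tr A = 7 + (-8) = -1 and det A = 7·(-8) - 9·(-6) = -56 - (-54) = -2.
So p(s) = det(sI - A) = s^2 + s - 2.
Factor s^2 + s - 2: two numbers with sum -1 and product -2 are 1 and -2, so s^2 + s - 2 = (s - 1)(s + 2).
Hence p(s) = (s - 1) (s + 2), with roots -2, 1.
At least one eigenvalue has non-negative real part, so the system is not asymptotically stable.

-2, 1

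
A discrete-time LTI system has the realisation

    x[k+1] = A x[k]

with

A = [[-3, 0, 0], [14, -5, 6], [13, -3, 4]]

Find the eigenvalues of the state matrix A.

-3, -2, 1

det(zI - A) = z^3 - (tr A)z^2 + (M11 + M22 + M33)z - det A, where Mii is the 2×2 principal minor of A obtained by deleting row i and column i.
tr A = (-3) + (-5) + 4 = -4; M11 = (-5)·4 - 6·(-3) = -20 - (-18) = -2; M22 = (-3)·4 - 0·13 = -12 - 0 = -12; M33 = (-3)·(-5) - 0·14 = 15 - 0 = 15; sum of minors = 1.
det A = (-3)·((-5)·4 - 6·(-3)) - 0·(14·4 - 6·13) + 0·(14·(-3) - (-5)·13) = (-3)·(-2) - 0·(-22) + 0·23 = 6.
So p(z) = det(zI - A) = z^3 + 4z^2 + z - 6.
Rational-root test: any integer root divides -6. Testing small divisors, z = 1 works: p(1) = 1 + 4 + 1 + (-6) = 0, so (z - 1) is a factor.
Dividing, p(z) = (z - 1)(z^2 + 5z + 6).
Factor z^2 + 5z + 6: two numbers with sum -5 and product 6 are -2 and -3, so z^2 + 5z + 6 = (z + 2)(z + 3).
Hence p(z) = (z - 1) (z + 2) (z + 3), with roots -3, -2, 1.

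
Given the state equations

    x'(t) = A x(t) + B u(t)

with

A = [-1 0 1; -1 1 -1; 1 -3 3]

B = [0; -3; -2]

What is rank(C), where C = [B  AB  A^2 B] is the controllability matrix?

3

AB = [[-2], [-1], [3]]
A^2B = [[5], [-2], [10]]
Controllability matrix C = [B  AB  A^2B] = [[0, -2, 5], [-3, -1, -2], [-2, 3, 10]]
det(C) = 0·((-1)·10 - (-2)·3) - (-2)·((-3)·10 - (-2)·(-2)) + 5·((-3)·3 - (-1)·(-2)) = 0·(-4) - (-2)·(-34) + 5·(-11) = -123 ≠ 0, so rank(C) = 3.
rank(C) = 3 = n, so the pair (A, B) is completely controllable.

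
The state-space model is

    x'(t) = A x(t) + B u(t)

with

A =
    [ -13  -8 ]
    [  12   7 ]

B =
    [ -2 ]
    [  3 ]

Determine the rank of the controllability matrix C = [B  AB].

1

AB = [[2], [-3]]
Controllability matrix C = [B  AB] = [[-2, 2], [3, -3]]
Every column of C is a scalar multiple of column 1 = [-2, 3] (multipliers 1, -1), so the columns span a one-dimensional space.
C ≠ 0, hence rank(C) = 1.
rank(C) = 1 < n = 2, so the pair (A, B) is not completely controllable.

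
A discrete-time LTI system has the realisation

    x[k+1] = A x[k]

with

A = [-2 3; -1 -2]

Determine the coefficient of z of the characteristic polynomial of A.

For a 2×2 matrix, det(zI - A) = z^2 - (tr A)z + det A.
tr A = -4, det A = 7.
So p(z) = z^2 + 4z + 7.
The coefficient of z is 4.

4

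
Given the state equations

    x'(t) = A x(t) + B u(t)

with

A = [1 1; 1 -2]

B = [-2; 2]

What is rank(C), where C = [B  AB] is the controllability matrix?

AB = [[0], [-6]]
Controllability matrix C = [B  AB] = [[-2, 0], [2, -6]]
det(C) = (-2)·(-6) - 0·2 = 12 - 0 = 12 ≠ 0, so rank(C) = 2.
rank(C) = 2 = n, so the pair (A, B) is completely controllable.

2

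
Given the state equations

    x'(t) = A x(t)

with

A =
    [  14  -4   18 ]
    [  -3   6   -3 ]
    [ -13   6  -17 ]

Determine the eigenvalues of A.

det(sI - A) = s^3 - (tr A)s^2 + (M11 + M22 + M33)s - det A, where Mii is the 2×2 principal minor of A obtained by deleting row i and column i.
tr A = 14 + 6 + (-17) = 3; M11 = 6·(-17) - (-3)·6 = -102 - (-18) = -84; M22 = 14·(-17) - 18·(-13) = -238 - (-234) = -4; M33 = 14·6 - (-4)·(-3) = 84 - 12 = 72; sum of minors = -16.
det A = 14·(6·(-17) - (-3)·6) - (-4)·((-3)·(-17) - (-3)·(-13)) + 18·((-3)·6 - 6·(-13)) = 14·(-84) - (-4)·12 + 18·60 = -48.
So p(s) = det(sI - A) = s^3 - 3s^2 - 16s + 48.
Rational-root test: any integer root divides 48. Testing small divisors, s = 3 works: p(3) = 27 + (-27) + (-48) + 48 = 0, so (s - 3) is a factor.
Dividing, p(s) = (s - 3)(s^2 - 16).
Factor s^2 - 16: two numbers with sum 0 and product -16 are 4 and -4, so s^2 - 16 = (s - 4)(s + 4).
Hence p(s) = (s - 4) (s - 3) (s + 4), with roots -4, 3, 4.
At least one eigenvalue has non-negative real part, so the system is not asymptotically stable.

-4, 3, 4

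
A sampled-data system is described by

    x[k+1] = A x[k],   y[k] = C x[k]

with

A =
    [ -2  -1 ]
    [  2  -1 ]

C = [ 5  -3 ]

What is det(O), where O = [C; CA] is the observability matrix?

CA = [[-16, -2]]
Observability matrix O = [C; CA] = [[5, -3], [-16, -2]]
det(O) = 5·(-2) - (-3)·(-16) = -10 - 48 = -58
Since det(O) ≠ 0, rank(O) = 2 and the system is completely observable.

-58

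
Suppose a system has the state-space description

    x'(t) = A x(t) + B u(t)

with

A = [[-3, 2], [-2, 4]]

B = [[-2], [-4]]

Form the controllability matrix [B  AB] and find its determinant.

16

AB = [[-2], [-12]]
Controllability matrix C = [B  AB] = [[-2, -2], [-4, -12]]
det(C) = (-2)·(-12) - (-2)·(-4) = 24 - 8 = 16
Since det(C) ≠ 0, rank(C) = 2 and the system is completely controllable.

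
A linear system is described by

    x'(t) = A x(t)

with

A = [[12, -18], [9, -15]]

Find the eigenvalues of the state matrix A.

det(sI - A) = s^2 - (tr A)s + det A, with tr A = 12 + (-15) = -3 and det A = 12·(-15) - (-18)·9 = -180 - (-162) = -18.
So p(s) = det(sI - A) = s^2 + 3s - 18.
Factor s^2 + 3s - 18: two numbers with sum -3 and product -18 are 3 and -6, so s^2 + 3s - 18 = (s - 3)(s + 6).
Hence p(s) = (s - 3) (s + 6), with roots -6, 3.
At least one eigenvalue has non-negative real part, so the system is not asymptotically stable.

-6, 3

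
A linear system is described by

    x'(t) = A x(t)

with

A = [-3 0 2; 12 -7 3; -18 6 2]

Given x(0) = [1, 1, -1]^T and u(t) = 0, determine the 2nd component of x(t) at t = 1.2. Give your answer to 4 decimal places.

-3.4124

det(sI - A) = s^3 - (tr A)s^2 + (M11 + M22 + M33)s - det A, where Mii is the 2×2 principal minor of A obtained by deleting row i and column i.
tr A = (-3) + (-7) + 2 = -8; M11 = (-7)·2 - 3·6 = -14 - 18 = -32; M22 = (-3)·2 - 2·(-18) = -6 - (-36) = 30; M33 = (-3)·(-7) - 0·12 = 21 - 0 = 21; sum of minors = 19.
det A = (-3)·((-7)·2 - 3·6) - 0·(12·2 - 3·(-18)) + 2·(12·6 - (-7)·(-18)) = (-3)·(-32) - 0·78 + 2·(-54) = -12.
So p(s) = det(sI - A) = s^3 + 8s^2 + 19s + 12.
Rational-root test: any integer root divides 12. Testing small divisors, s = -1 works: p(-1) = -1 + 8 + (-19) + 12 = 0, so (s + 1) is a factor.
Dividing, p(s) = (s + 1)(s^2 + 7s + 12).
Factor s^2 + 7s + 12: two numbers with sum -7 and product 12 are -3 and -4, so s^2 + 7s + 12 = (s + 3)(s + 4).
Hence p(s) = (s + 1) (s + 3) (s + 4), with roots -4, -3, -1.
The eigenvalues -4, -3, -1 are distinct and real, so A is diagonalisable and x(t) = e^{At} x(0) = V diag(e^{λ_i t}) V^{-1} x(0), where the columns of V are the eigenvectors.
λ = -4: A - (-4)I = [[1, 0, 2], [12, -3, 3], [-18, 6, 6]]. v must be orthogonal to every row; (row 1) × (row 2) = [6, 21, -3], so take v_1 = [2, 7, -1]^T.
λ = -3: A - (-3)I = [[0, 0, 2], [12, -4, 3], [-18, 6, 5]]. v must be orthogonal to every row; (row 1) × (row 2) = [8, 24, 0], so take v_2 = [1, 3, 0]^T.
λ = -1: A - (-1)I = [[-2, 0, 2], [12, -6, 3], [-18, 6, 3]]. v must be orthogonal to every row; (row 1) × (row 2) = [12, 30, 12], so take v_3 = [2, 5, 2]^T.
V = [v_1 v_2 v_3] = [[2, 1, 2], [7, 3, 5], [-1, 0, 2]] has det V = -1, so V^{-1} = adj(V)/det V = [[-6, 2, 1], [19, -6, -4], [-3, 1, 1]].
Modal coordinates z(0) = V^{-1} x(0): (-6)·1 + 2·1 + 1·(-1) = -5; 19·1 + (-6)·1 + (-4)·(-1) = 17; (-3)·1 + 1·1 + 1·(-1) = -3; so z(0) = [-5, 17, -3]^T.
x_2(t) = Σ_i (v_i)_2 · z_i(0) · e^{λ_i t} (row 2 of V times the modal terms).
x_2(1.2) = 7·(-5)·e^{-4·1.2} + 3·17·e^{-3·1.2} + 5·(-3)·e^{-1·1.2} = (-35)·0.008230 + 51·0.027324 + (-15)·0.301194 = -3.4124.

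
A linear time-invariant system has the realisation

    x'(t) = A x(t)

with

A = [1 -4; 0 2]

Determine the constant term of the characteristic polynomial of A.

2

For a 2×2 matrix, det(sI - A) = s^2 - (tr A)s + det A.
tr A = 3, det A = 2.
So p(s) = s^2 - 3s + 2.
The constant term is 2.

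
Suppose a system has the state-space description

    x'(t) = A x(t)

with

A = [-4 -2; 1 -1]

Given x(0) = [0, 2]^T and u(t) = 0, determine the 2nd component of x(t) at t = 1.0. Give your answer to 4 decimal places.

det(sI - A) = s^2 - (tr A)s + det A, with tr A = (-4) + (-1) = -5 and det A = (-4)·(-1) - (-2)·1 = 4 - (-2) = 6.
So p(s) = det(sI - A) = s^2 + 5s + 6.
Factor s^2 + 5s + 6: two numbers with sum -5 and product 6 are -2 and -3, so s^2 + 5s + 6 = (s + 2)(s + 3).
Hence p(s) = (s + 2) (s + 3), with roots -3, -2.
The eigenvalues -3, -2 are distinct and real, so A is diagonalisable and x(t) = e^{At} x(0) = V diag(e^{λ_i t}) V^{-1} x(0), where the columns of V are the eigenvectors.
λ = -3: A - (-3)I = [[-1, -2], [1, 2]]. Row 1 gives (-1)·v1 + (-2)·v2 = 0, so take v_1 = [2, -1]^T.
λ = -2: A - (-2)I = [[-2, -2], [1, 1]]. Row 1 gives (-2)·v1 + (-2)·v2 = 0, so take v_2 = [-1, 1]^T.
V = [v_1 v_2] = [[2, -1], [-1, 1]] has det V = 1, so V^{-1} = adj(V)/det V = [[1, 1], [1, 2]].
Modal coordinates z(0) = V^{-1} x(0): 1·0 + 1·2 = 2; 1·0 + 2·2 = 4; so z(0) = [2, 4]^T.
x_2(t) = Σ_i (v_i)_2 · z_i(0) · e^{λ_i t} (row 2 of V times the modal terms).
x_2(1.0) = (-1)·2·e^{-3·1.0} + 1·4·e^{-2·1.0} = (-2)·0.049787 + 4·0.135335 = 0.4418.

0.4418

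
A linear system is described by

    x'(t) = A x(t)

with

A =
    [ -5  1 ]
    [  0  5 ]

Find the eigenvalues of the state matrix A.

-5, 5

det(sI - A) = s^2 - (tr A)s + det A, with tr A = (-5) + 5 = 0 and det A = (-5)·5 - 1·0 = -25 - 0 = -25.
So p(s) = det(sI - A) = s^2 - 25.
Factor s^2 - 25: two numbers with sum 0 and product -25 are 5 and -5, so s^2 - 25 = (s - 5)(s + 5).
Hence p(s) = (s - 5) (s + 5), with roots -5, 5.
At least one eigenvalue has non-negative real part, so the system is not asymptotically stable.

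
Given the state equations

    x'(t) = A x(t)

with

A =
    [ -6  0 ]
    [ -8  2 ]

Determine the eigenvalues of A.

det(sI - A) = s^2 - (tr A)s + det A, with tr A = (-6) + 2 = -4 and det A = (-6)·2 - 0·(-8) = -12 - 0 = -12.
So p(s) = det(sI - A) = s^2 + 4s - 12.
Factor s^2 + 4s - 12: two numbers with sum -4 and product -12 are 2 and -6, so s^2 + 4s - 12 = (s - 2)(s + 6).
Hence p(s) = (s - 2) (s + 6), with roots -6, 2.
At least one eigenvalue has non-negative real part, so the system is not asymptotically stable.

-6, 2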